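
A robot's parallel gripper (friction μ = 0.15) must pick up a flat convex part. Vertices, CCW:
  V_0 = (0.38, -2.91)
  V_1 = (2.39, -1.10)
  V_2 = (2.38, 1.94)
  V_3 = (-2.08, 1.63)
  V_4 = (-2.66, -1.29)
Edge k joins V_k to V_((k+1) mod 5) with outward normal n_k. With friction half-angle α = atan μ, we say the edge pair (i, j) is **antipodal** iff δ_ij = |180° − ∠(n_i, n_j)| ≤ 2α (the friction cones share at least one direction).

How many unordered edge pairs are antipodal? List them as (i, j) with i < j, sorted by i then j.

α = atan 0.15 = 8.53°;  2α = 17.06°
n_0 = (+0.6692, -0.7431)
n_1 = (+1.0000, +0.0033)
n_2 = (-0.0693, +0.9976)
n_3 = (-0.9808, +0.1948)
n_4 = (-0.4703, -0.8825)
  (0,1): δ = 131.81°  ·
  (0,2): δ = 38.03°  ·
  (0,3): δ = 36.76°  ·
  (0,4): δ = 109.94°  ·
  (1,2): δ = 86.21°  ·
  (1,3): δ = 11.42°  ✓
  (1,4): δ = 61.76°  ·
  (2,3): δ = 105.21°  ·
  (2,4): δ = 32.03°  ·
  (3,4): δ = 106.82°  ·
antipodal pairs: 1

count = 1; pairs: (1,3)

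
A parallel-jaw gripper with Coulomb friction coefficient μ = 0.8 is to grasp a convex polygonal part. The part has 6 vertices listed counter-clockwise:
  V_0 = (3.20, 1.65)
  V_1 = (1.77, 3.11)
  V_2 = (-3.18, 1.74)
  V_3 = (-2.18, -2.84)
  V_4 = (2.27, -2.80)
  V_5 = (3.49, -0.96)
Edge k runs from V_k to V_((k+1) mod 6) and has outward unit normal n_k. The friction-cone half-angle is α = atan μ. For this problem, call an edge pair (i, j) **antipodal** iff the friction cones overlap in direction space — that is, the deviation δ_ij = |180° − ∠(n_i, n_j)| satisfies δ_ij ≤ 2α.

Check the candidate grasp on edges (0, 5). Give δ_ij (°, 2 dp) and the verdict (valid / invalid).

α = atan 0.8 = 38.66°;  2α = 77.32°
edge 0: e_0 = (-1.43, +1.46);  n_0 = (+0.7144, +0.6997)
edge 5: e_5 = (-0.29, +2.61);  n_5 = (+0.9939, +0.1104)
∠(n_0, n_5) = 38.07°
δ = |180° − 38.07°| = 141.93°
141.93° > 2α = 77.32°  →  invalid

δ = 141.93°, invalid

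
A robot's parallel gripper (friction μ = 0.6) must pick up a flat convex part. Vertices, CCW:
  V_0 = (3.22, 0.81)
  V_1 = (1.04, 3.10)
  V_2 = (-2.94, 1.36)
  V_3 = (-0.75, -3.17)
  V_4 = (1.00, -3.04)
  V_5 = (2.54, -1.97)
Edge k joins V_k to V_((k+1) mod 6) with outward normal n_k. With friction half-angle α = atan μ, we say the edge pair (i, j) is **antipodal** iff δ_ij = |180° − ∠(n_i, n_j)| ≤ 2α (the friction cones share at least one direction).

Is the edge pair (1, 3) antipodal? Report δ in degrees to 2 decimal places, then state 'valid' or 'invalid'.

α = atan 0.6 = 30.96°;  2α = 61.93°
edge 1: e_1 = (-3.98, -1.74);  n_1 = (-0.4006, +0.9163)
edge 3: e_3 = (+1.75, +0.13);  n_3 = (+0.0741, -0.9973)
∠(n_1, n_3) = 160.63°
δ = |180° − 160.63°| = 19.37°
19.37° ≤ 2α = 61.93°  →  valid

δ = 19.37°, valid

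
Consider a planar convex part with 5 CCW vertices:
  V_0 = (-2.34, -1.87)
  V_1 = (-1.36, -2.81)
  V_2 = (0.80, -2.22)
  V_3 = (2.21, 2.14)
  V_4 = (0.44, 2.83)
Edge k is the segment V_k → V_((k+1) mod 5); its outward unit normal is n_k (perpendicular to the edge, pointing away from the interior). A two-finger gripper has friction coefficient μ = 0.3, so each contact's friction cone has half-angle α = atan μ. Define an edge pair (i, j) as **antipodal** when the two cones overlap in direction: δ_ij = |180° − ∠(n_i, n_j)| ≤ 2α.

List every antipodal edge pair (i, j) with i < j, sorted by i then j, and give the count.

count = 2; pairs: (0,3), (2,4)

α = atan 0.3 = 16.70°;  2α = 33.40°
n_0 = (-0.6922, -0.7217)
n_1 = (+0.2635, -0.9647)
n_2 = (+0.9515, -0.3077)
n_3 = (+0.3632, +0.9317)
n_4 = (-0.8607, +0.5091)
  (0,1): δ = 120.92°  ·
  (0,2): δ = 64.11°  ·
  (0,3): δ = 22.51°  ✓
  (0,4): δ = 103.20°  ·
  (1,2): δ = 123.20°  ·
  (1,3): δ = 36.57°  ·
  (1,4): δ = 44.12°  ·
  (2,3): δ = 93.38°  ·
  (2,4): δ = 12.68°  ✓
  (3,4): δ = 99.31°  ·
antipodal pairs: 2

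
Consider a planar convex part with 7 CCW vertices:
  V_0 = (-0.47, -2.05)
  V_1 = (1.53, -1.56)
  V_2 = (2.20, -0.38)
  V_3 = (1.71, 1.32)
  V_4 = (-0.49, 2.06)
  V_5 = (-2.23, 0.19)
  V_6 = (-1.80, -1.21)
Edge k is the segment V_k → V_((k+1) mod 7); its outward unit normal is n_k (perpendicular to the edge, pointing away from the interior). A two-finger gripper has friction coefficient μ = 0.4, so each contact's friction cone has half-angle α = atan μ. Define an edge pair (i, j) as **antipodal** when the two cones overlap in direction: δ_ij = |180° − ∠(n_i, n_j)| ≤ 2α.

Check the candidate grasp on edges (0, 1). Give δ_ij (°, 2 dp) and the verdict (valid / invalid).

δ = 133.35°, invalid

α = atan 0.4 = 21.80°;  2α = 43.60°
edge 0: e_0 = (+2.00, +0.49);  n_0 = (+0.2380, -0.9713)
edge 1: e_1 = (+0.67, +1.18);  n_1 = (+0.8696, -0.4938)
∠(n_0, n_1) = 46.65°
δ = |180° − 46.65°| = 133.35°
133.35° > 2α = 43.60°  →  invalid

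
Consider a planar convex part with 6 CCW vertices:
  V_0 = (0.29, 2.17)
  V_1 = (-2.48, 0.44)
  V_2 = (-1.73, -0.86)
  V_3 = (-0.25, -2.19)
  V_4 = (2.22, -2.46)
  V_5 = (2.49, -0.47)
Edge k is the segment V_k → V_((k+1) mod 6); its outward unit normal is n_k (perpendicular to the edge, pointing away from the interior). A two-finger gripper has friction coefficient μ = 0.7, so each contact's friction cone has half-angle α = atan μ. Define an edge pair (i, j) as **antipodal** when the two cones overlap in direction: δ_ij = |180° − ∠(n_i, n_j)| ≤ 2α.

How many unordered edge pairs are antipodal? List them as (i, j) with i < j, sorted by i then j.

count = 7; pairs: (0,3), (0,4), (1,4), (1,5), (2,4), (2,5), (3,5)

α = atan 0.7 = 34.99°;  2α = 69.98°
n_0 = (-0.5297, +0.8482)
n_1 = (-0.8662, -0.4997)
n_2 = (-0.6684, -0.7438)
n_3 = (-0.1087, -0.9941)
n_4 = (+0.9909, -0.1344)
n_5 = (+0.7682, +0.6402)
  (0,1): δ = 92.01°  ·
  (0,2): δ = 73.93°  ·
  (0,3): δ = 38.23°  ✓
  (0,4): δ = 50.29°  ✓
  (0,5): δ = 97.82°  ·
  (1,2): δ = 161.93°  ·
  (1,3): δ = 126.22°  ·
  (1,4): δ = 37.71°  ✓
  (1,5): δ = 9.82°  ✓
  (2,3): δ = 144.29°  ·
  (2,4): δ = 55.78°  ✓
  (2,5): δ = 8.25°  ✓
  (3,4): δ = 91.49°  ·
  (3,5): δ = 43.96°  ✓
  (4,5): δ = 132.47°  ·
antipodal pairs: 7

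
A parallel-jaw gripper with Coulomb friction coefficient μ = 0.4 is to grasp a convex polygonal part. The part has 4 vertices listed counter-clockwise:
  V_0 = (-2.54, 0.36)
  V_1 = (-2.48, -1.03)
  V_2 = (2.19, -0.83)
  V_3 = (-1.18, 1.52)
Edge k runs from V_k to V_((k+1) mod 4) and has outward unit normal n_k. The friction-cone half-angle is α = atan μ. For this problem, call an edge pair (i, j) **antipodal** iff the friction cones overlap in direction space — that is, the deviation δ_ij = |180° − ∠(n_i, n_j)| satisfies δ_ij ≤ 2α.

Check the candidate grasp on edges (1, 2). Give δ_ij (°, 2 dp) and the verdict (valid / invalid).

α = atan 0.4 = 21.80°;  2α = 43.60°
edge 1: e_1 = (+4.67, +0.20);  n_1 = (+0.0428, -0.9991)
edge 2: e_2 = (-3.37, +2.35);  n_2 = (+0.5720, +0.8203)
∠(n_1, n_2) = 142.66°
δ = |180° − 142.66°| = 37.34°
37.34° ≤ 2α = 43.60°  →  valid

δ = 37.34°, valid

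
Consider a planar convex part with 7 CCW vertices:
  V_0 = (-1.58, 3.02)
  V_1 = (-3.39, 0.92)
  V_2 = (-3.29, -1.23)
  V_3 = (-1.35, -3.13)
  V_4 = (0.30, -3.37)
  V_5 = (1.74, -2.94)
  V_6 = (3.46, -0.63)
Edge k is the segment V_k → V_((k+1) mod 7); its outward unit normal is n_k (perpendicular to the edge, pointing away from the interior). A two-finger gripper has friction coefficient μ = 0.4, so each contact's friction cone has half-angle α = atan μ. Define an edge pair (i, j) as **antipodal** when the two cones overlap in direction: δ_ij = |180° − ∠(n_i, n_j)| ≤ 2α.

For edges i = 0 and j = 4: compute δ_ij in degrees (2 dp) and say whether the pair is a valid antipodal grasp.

δ = 32.62°, valid

α = atan 0.4 = 21.80°;  2α = 43.60°
edge 0: e_0 = (-1.81, -2.10);  n_0 = (-0.7575, +0.6529)
edge 4: e_4 = (+1.44, +0.43);  n_4 = (+0.2861, -0.9582)
∠(n_0, n_4) = 147.38°
δ = |180° − 147.38°| = 32.62°
32.62° ≤ 2α = 43.60°  →  valid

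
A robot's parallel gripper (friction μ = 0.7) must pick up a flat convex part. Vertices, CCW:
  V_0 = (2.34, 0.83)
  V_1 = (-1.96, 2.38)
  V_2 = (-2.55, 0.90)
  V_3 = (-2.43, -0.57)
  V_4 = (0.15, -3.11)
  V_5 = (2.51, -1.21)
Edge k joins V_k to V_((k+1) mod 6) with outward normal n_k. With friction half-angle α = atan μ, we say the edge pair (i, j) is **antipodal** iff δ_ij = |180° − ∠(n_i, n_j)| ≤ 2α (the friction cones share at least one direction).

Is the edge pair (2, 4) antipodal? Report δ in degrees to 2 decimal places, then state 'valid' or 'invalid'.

α = atan 0.7 = 34.99°;  2α = 69.98°
edge 2: e_2 = (+0.12, -1.47);  n_2 = (-0.9967, -0.0814)
edge 4: e_4 = (+2.36, +1.90);  n_4 = (+0.6271, -0.7789)
∠(n_2, n_4) = 124.17°
δ = |180° − 124.17°| = 55.83°
55.83° ≤ 2α = 69.98°  →  valid

δ = 55.83°, valid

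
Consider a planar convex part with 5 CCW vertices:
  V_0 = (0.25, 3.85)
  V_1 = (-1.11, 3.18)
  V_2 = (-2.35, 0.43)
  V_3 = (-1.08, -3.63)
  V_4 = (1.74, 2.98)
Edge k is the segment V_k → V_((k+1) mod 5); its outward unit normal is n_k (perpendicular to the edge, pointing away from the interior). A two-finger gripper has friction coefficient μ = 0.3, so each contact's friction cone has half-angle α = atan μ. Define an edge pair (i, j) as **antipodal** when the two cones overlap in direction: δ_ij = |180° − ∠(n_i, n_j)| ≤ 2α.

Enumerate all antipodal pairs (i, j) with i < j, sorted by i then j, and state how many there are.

α = atan 0.3 = 16.70°;  2α = 33.40°
n_0 = (-0.4419, +0.8971)
n_1 = (-0.9116, +0.4111)
n_2 = (-0.9544, -0.2985)
n_3 = (+0.9198, -0.3924)
n_4 = (+0.5042, +0.8636)
  (0,1): δ = 140.50°  ·
  (0,2): δ = 98.86°  ·
  (0,3): δ = 40.67°  ·
  (0,4): δ = 123.49°  ·
  (1,2): δ = 138.36°  ·
  (1,3): δ = 1.17°  ✓
  (1,4): δ = 83.99°  ·
  (2,3): δ = 40.47°  ·
  (2,4): δ = 42.35°  ·
  (3,4): δ = 97.18°  ·
antipodal pairs: 1

count = 1; pairs: (1,3)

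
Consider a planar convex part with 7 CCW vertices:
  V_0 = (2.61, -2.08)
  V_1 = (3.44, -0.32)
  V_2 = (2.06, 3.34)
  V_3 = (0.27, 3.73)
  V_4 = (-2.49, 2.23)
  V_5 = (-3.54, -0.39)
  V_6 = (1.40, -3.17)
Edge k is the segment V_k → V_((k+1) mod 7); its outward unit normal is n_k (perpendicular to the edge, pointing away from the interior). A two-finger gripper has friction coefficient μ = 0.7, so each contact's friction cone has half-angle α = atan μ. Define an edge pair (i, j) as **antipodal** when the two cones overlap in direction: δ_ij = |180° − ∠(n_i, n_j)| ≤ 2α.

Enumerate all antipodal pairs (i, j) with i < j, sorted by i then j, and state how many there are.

count = 9; pairs: (0,3), (0,4), (1,4), (1,5), (2,5), (2,6), (3,5), (3,6), (4,6)

α = atan 0.7 = 34.99°;  2α = 69.98°
n_0 = (+0.9045, -0.4265)
n_1 = (+0.9357, +0.3528)
n_2 = (+0.2129, +0.9771)
n_3 = (-0.4775, +0.8786)
n_4 = (-0.9282, +0.3720)
n_5 = (-0.4904, -0.8715)
n_6 = (+0.6693, -0.7430)
  (0,1): δ = 134.09°  ·
  (0,2): δ = 77.04°  ·
  (0,3): δ = 36.23°  ✓
  (0,4): δ = 3.41°  ✓
  (0,5): δ = 85.88°  ·
  (0,6): δ = 157.26°  ·
  (1,2): δ = 122.95°  ·
  (1,3): δ = 82.14°  ·
  (1,4): δ = 42.50°  ✓
  (1,5): δ = 39.97°  ✓
  (1,6): δ = 111.35°  ·
  (2,3): δ = 139.19°  ·
  (2,4): δ = 99.55°  ·
  (2,5): δ = 17.08°  ✓
  (2,6): δ = 54.30°  ✓
  (3,4): δ = 140.36°  ·
  (3,5): δ = 57.89°  ✓
  (3,6): δ = 13.49°  ✓
  (4,5): δ = 97.53°  ·
  (4,6): δ = 26.15°  ✓
  (5,6): δ = 108.62°  ·
antipodal pairs: 9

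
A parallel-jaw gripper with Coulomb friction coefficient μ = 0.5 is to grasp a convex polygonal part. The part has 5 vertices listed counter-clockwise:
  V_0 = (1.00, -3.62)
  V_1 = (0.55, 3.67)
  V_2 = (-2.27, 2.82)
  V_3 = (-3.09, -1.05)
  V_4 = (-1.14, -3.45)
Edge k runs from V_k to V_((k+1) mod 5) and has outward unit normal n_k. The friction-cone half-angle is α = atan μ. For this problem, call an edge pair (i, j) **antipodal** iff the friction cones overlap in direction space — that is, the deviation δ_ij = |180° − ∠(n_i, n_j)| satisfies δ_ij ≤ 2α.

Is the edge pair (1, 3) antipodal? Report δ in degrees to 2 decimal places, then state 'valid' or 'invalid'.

α = atan 0.5 = 26.57°;  2α = 53.13°
edge 1: e_1 = (-2.82, -0.85);  n_1 = (-0.2886, +0.9575)
edge 3: e_3 = (+1.95, -2.40);  n_3 = (-0.7761, -0.6306)
∠(n_1, n_3) = 112.32°
δ = |180° − 112.32°| = 67.68°
67.68° > 2α = 53.13°  →  invalid

δ = 67.68°, invalid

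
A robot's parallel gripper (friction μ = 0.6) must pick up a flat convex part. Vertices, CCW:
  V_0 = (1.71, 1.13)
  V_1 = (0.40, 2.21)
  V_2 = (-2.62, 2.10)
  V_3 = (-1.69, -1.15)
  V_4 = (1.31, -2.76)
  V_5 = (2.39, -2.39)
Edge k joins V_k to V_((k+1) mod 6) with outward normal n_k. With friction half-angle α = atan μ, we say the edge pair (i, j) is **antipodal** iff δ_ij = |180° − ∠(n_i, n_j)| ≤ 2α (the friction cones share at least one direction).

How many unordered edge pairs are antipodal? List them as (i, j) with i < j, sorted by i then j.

count = 7; pairs: (0,2), (0,3), (0,4), (1,3), (1,4), (2,5), (3,5)

α = atan 0.6 = 30.96°;  2α = 61.93°
n_0 = (+0.6361, +0.7716)
n_1 = (-0.0364, +0.9993)
n_2 = (-0.9614, -0.2751)
n_3 = (-0.4729, -0.8811)
n_4 = (+0.3241, -0.9460)
n_5 = (+0.9818, +0.1897)
  (0,1): δ = 138.41°  ·
  (0,2): δ = 34.53°  ✓
  (0,3): δ = 11.28°  ✓
  (0,4): δ = 58.41°  ✓
  (0,5): δ = 140.44°  ·
  (1,2): δ = 76.12°  ·
  (1,3): δ = 30.31°  ✓
  (1,4): δ = 16.83°  ✓
  (1,5): δ = 98.85°  ·
  (2,3): δ = 134.19°  ·
  (2,4): δ = 87.06°  ·
  (2,5): δ = 5.03°  ✓
  (3,4): δ = 132.87°  ·
  (3,5): δ = 50.85°  ✓
  (4,5): δ = 97.98°  ·
antipodal pairs: 7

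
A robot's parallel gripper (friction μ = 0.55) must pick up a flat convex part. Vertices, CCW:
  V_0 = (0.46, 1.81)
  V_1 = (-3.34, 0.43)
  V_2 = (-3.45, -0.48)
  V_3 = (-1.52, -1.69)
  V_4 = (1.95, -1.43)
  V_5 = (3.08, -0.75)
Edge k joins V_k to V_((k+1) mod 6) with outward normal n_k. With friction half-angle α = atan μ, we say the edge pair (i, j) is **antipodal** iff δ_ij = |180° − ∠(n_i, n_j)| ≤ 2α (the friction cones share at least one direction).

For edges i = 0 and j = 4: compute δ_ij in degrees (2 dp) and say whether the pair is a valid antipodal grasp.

δ = 11.08°, valid

α = atan 0.55 = 28.81°;  2α = 57.62°
edge 0: e_0 = (-3.80, -1.38);  n_0 = (-0.3413, +0.9399)
edge 4: e_4 = (+1.13, +0.68);  n_4 = (+0.5156, -0.8568)
∠(n_0, n_4) = 168.92°
δ = |180° − 168.92°| = 11.08°
11.08° ≤ 2α = 57.62°  →  valid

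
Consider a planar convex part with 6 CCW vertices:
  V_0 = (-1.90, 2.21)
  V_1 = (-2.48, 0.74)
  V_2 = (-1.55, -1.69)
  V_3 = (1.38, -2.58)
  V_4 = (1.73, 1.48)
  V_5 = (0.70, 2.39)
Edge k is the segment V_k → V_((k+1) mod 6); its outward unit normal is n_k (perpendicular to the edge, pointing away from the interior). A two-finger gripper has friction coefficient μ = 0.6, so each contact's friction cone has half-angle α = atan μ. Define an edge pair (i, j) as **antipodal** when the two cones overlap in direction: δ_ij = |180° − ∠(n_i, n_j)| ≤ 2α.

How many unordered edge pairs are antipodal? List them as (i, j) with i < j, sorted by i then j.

count = 5; pairs: (0,3), (1,3), (1,4), (2,4), (2,5)

α = atan 0.6 = 30.96°;  2α = 61.93°
n_0 = (-0.9302, +0.3670)
n_1 = (-0.9339, -0.3574)
n_2 = (-0.2906, -0.9568)
n_3 = (+0.9963, -0.0859)
n_4 = (+0.6621, +0.7494)
n_5 = (-0.0691, +0.9976)
  (0,1): δ = 137.53°  ·
  (0,2): δ = 85.36°  ·
  (0,3): δ = 16.60°  ✓
  (0,4): δ = 70.07°  ·
  (0,5): δ = 115.49°  ·
  (1,2): δ = 127.84°  ·
  (1,3): δ = 25.87°  ✓
  (1,4): δ = 27.60°  ✓
  (1,5): δ = 73.02°  ·
  (2,3): δ = 78.03°  ·
  (2,4): δ = 24.56°  ✓
  (2,5): δ = 20.86°  ✓
  (3,4): δ = 126.53°  ·
  (3,5): δ = 81.11°  ·
  (4,5): δ = 134.58°  ·
antipodal pairs: 5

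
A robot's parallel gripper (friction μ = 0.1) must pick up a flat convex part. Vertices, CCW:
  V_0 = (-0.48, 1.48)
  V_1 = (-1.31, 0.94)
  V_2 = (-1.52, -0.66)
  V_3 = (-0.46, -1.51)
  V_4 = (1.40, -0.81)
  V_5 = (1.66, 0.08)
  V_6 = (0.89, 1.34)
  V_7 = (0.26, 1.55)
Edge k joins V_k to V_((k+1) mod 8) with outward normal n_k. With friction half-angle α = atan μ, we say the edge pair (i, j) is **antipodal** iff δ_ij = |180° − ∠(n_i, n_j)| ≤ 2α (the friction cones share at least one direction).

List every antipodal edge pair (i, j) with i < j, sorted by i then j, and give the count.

α = atan 0.1 = 5.71°;  2α = 11.42°
n_0 = (-0.5453, +0.8382)
n_1 = (-0.9915, +0.1301)
n_2 = (-0.6256, -0.7802)
n_3 = (+0.3522, -0.9359)
n_4 = (+0.9599, -0.2804)
n_5 = (+0.8533, +0.5215)
n_6 = (+0.3162, +0.9487)
n_7 = (-0.0942, +0.9956)
  (0,1): δ = 130.53°  ·
  (0,2): δ = 71.77°  ·
  (0,3): δ = 12.42°  ·
  (0,4): δ = 40.67°  ·
  (0,5): δ = 88.38°  ·
  (0,6): δ = 128.52°  ·
  (0,7): δ = 152.36°  ·
  (1,2): δ = 121.25°  ·
  (1,3): δ = 61.90°  ·
  (1,4): δ = 8.81°  ✓
  (1,5): δ = 38.91°  ·
  (1,6): δ = 79.04°  ·
  (1,7): δ = 102.88°  ·
  (2,3): δ = 120.65°  ·
  (2,4): δ = 67.56°  ·
  (2,5): δ = 19.84°  ·
  (2,6): δ = 20.29°  ·
  (2,7): δ = 44.13°  ·
  (3,4): δ = 126.91°  ·
  (3,5): δ = 79.19°  ·
  (3,6): δ = 39.06°  ·
  (3,7): δ = 15.22°  ·
  (4,5): δ = 132.29°  ·
  (4,6): δ = 92.15°  ·
  (4,7): δ = 68.31°  ·
  (5,6): δ = 139.86°  ·
  (5,7): δ = 116.03°  ·
  (6,7): δ = 156.16°  ·
antipodal pairs: 1

count = 1; pairs: (1,4)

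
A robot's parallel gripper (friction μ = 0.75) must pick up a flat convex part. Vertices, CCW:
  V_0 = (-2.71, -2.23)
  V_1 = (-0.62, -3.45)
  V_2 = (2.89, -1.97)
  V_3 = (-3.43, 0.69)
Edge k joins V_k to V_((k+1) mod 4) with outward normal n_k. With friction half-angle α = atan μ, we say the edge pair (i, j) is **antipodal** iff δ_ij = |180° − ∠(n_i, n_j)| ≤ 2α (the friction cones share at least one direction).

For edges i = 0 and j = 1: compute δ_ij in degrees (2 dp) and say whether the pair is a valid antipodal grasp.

δ = 126.86°, invalid

α = atan 0.75 = 36.87°;  2α = 73.74°
edge 0: e_0 = (+2.09, -1.22);  n_0 = (-0.5041, -0.8636)
edge 1: e_1 = (+3.51, +1.48);  n_1 = (+0.3885, -0.9214)
∠(n_0, n_1) = 53.14°
δ = |180° − 53.14°| = 126.86°
126.86° > 2α = 73.74°  →  invalid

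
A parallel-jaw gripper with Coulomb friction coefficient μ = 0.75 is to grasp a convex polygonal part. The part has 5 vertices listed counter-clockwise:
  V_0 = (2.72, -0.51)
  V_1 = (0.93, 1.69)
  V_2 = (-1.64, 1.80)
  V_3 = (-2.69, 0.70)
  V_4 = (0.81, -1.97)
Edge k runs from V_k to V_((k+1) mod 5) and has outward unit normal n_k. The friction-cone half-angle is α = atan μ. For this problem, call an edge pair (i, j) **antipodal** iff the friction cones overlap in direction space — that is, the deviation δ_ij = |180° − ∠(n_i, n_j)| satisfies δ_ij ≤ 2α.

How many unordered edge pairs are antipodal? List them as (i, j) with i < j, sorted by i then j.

count = 4; pairs: (0,3), (1,3), (1,4), (2,4)

α = atan 0.75 = 36.87°;  2α = 73.74°
n_0 = (+0.7757, +0.6311)
n_1 = (+0.0428, +0.9991)
n_2 = (-0.7234, +0.6905)
n_3 = (-0.6065, -0.7951)
n_4 = (+0.6073, -0.7945)
  (0,1): δ = 131.58°  ·
  (0,2): δ = 82.80°  ·
  (0,3): δ = 13.53°  ✓
  (0,4): δ = 88.26°  ·
  (1,2): δ = 131.22°  ·
  (1,3): δ = 34.89°  ✓
  (1,4): δ = 39.85°  ✓
  (2,3): δ = 83.67°  ·
  (2,4): δ = 8.94°  ✓
  (3,4): δ = 105.27°  ·
antipodal pairs: 4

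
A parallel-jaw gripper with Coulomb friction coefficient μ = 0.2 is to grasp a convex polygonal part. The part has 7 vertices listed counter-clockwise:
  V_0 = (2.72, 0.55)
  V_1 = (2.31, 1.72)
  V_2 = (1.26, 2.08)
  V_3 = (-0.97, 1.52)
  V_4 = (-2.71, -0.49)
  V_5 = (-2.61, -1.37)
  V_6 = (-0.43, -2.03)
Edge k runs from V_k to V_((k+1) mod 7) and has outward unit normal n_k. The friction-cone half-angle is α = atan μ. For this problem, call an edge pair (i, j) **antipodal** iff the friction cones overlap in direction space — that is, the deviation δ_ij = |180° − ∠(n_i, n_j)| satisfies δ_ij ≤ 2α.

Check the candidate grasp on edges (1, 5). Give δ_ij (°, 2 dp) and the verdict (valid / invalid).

δ = 2.08°, valid

α = atan 0.2 = 11.31°;  2α = 22.62°
edge 1: e_1 = (-1.05, +0.36);  n_1 = (+0.3243, +0.9459)
edge 5: e_5 = (+2.18, -0.66);  n_5 = (-0.2898, -0.9571)
∠(n_1, n_5) = 177.92°
δ = |180° − 177.92°| = 2.08°
2.08° ≤ 2α = 22.62°  →  valid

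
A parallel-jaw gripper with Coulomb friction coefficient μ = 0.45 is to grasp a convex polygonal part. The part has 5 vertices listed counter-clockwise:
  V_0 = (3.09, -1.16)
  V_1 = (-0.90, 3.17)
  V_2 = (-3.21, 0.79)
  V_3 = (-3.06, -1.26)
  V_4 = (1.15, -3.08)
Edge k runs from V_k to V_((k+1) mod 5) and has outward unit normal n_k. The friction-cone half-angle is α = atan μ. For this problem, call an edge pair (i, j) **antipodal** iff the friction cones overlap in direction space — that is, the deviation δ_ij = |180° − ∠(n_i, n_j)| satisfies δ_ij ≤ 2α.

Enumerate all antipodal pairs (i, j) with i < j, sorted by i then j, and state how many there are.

α = atan 0.45 = 24.23°;  2α = 48.46°
n_0 = (+0.7354, +0.6776)
n_1 = (-0.7176, +0.6965)
n_2 = (-0.9973, -0.0730)
n_3 = (-0.3968, -0.9179)
n_4 = (+0.7034, -0.7108)
  (0,1): δ = 86.80°  ·
  (0,2): δ = 38.47°  ✓
  (0,3): δ = 23.96°  ✓
  (0,4): δ = 92.04°  ·
  (1,2): δ = 131.67°  ·
  (1,3): δ = 69.23°  ·
  (1,4): δ = 1.15°  ✓
  (2,3): δ = 117.56°  ·
  (2,4): δ = 49.48°  ·
  (3,4): δ = 111.92°  ·
antipodal pairs: 3

count = 3; pairs: (0,2), (0,3), (1,4)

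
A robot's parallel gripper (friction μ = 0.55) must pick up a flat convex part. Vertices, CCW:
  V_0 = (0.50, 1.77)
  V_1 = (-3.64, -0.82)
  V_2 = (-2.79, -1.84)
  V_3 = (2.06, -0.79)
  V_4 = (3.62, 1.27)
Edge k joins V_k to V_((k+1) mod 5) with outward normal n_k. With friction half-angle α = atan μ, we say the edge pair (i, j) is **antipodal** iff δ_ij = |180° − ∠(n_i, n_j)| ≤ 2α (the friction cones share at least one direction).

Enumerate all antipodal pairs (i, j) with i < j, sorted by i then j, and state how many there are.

α = atan 0.55 = 28.81°;  2α = 57.62°
n_0 = (-0.5304, +0.8478)
n_1 = (-0.7682, -0.6402)
n_2 = (+0.2116, -0.9774)
n_3 = (+0.7972, -0.6037)
n_4 = (+0.1582, +0.9874)
  (0,1): δ = 82.22°  ·
  (0,2): δ = 19.81°  ✓
  (0,3): δ = 20.83°  ✓
  (0,4): δ = 138.87°  ·
  (1,2): δ = 117.59°  ·
  (1,3): δ = 76.94°  ·
  (1,4): δ = 41.09°  ✓
  (2,3): δ = 139.35°  ·
  (2,4): δ = 21.32°  ✓
  (3,4): δ = 61.97°  ·
antipodal pairs: 4

count = 4; pairs: (0,2), (0,3), (1,4), (2,4)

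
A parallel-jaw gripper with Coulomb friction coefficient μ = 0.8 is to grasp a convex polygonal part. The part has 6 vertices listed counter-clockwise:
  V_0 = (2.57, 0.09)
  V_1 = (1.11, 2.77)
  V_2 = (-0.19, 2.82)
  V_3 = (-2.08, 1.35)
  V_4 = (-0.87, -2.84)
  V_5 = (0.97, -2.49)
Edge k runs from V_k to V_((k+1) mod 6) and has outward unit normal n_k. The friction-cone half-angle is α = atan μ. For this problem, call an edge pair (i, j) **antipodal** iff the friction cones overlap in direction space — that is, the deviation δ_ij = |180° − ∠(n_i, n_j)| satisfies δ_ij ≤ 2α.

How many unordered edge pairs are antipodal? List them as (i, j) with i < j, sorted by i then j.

count = 8; pairs: (0,3), (0,4), (1,3), (1,4), (1,5), (2,4), (2,5), (3,5)

α = atan 0.8 = 38.66°;  2α = 77.32°
n_0 = (+0.8781, +0.4784)
n_1 = (+0.0384, +0.9993)
n_2 = (-0.6139, +0.7894)
n_3 = (-0.9607, -0.2774)
n_4 = (+0.1869, -0.9824)
n_5 = (+0.8498, -0.5270)
  (0,1): δ = 120.78°  ·
  (0,2): δ = 80.71°  ·
  (0,3): δ = 12.47°  ✓
  (0,4): δ = 72.19°  ✓
  (0,5): δ = 119.61°  ·
  (1,2): δ = 139.92°  ·
  (1,3): δ = 71.69°  ✓
  (1,4): δ = 12.97°  ✓
  (1,5): δ = 60.40°  ✓
  (2,3): δ = 111.77°  ·
  (2,4): δ = 27.10°  ✓
  (2,5): δ = 20.32°  ✓
  (3,4): δ = 95.34°  ·
  (3,5): δ = 47.91°  ✓
  (4,5): δ = 132.58°  ·
antipodal pairs: 8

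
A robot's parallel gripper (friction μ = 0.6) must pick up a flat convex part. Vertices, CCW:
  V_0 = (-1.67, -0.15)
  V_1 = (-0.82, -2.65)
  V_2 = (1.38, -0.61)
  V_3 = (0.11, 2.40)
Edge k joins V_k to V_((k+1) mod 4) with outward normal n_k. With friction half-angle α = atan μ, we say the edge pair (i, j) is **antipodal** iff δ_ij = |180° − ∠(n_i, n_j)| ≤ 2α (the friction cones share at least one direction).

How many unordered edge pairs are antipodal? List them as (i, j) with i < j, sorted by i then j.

α = atan 0.6 = 30.96°;  2α = 61.93°
n_0 = (-0.9468, -0.3219)
n_1 = (+0.6799, -0.7333)
n_2 = (+0.9213, +0.3887)
n_3 = (-0.8200, +0.5724)
  (0,1): δ = 65.94°  ·
  (0,2): δ = 4.10°  ✓
  (0,3): δ = 126.31°  ·
  (1,2): δ = 109.96°  ·
  (1,3): δ = 12.24°  ✓
  (2,3): δ = 57.79°  ✓
antipodal pairs: 3

count = 3; pairs: (0,2), (1,3), (2,3)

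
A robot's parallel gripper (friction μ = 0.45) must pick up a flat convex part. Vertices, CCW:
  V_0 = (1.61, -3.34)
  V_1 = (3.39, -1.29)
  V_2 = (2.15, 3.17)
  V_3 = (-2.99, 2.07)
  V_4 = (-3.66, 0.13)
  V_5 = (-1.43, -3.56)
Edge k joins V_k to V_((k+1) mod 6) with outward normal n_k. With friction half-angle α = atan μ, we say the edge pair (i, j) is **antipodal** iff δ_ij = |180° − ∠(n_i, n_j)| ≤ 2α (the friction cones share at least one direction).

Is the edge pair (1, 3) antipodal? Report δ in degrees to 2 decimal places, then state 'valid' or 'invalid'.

α = atan 0.45 = 24.23°;  2α = 48.46°
edge 1: e_1 = (-1.24, +4.46);  n_1 = (+0.9635, +0.2679)
edge 3: e_3 = (-0.67, -1.94);  n_3 = (-0.9452, +0.3264)
∠(n_1, n_3) = 145.41°
δ = |180° − 145.41°| = 34.59°
34.59° ≤ 2α = 48.46°  →  valid

δ = 34.59°, valid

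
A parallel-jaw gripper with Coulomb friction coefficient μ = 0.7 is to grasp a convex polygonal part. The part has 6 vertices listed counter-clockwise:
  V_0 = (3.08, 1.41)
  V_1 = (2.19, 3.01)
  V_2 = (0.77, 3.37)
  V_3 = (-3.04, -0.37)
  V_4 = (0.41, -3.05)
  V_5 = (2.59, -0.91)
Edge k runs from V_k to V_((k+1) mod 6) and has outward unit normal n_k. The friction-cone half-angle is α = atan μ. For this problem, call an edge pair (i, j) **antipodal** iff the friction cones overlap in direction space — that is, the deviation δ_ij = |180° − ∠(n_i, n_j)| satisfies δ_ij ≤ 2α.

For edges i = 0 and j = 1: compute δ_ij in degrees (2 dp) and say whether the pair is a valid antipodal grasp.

α = atan 0.7 = 34.99°;  2α = 69.98°
edge 0: e_0 = (-0.89, +1.60);  n_0 = (+0.8739, +0.4861)
edge 1: e_1 = (-1.42, +0.36);  n_1 = (+0.2457, +0.9693)
∠(n_0, n_1) = 46.69°
δ = |180° − 46.69°| = 133.31°
133.31° > 2α = 69.98°  →  invalid

δ = 133.31°, invalid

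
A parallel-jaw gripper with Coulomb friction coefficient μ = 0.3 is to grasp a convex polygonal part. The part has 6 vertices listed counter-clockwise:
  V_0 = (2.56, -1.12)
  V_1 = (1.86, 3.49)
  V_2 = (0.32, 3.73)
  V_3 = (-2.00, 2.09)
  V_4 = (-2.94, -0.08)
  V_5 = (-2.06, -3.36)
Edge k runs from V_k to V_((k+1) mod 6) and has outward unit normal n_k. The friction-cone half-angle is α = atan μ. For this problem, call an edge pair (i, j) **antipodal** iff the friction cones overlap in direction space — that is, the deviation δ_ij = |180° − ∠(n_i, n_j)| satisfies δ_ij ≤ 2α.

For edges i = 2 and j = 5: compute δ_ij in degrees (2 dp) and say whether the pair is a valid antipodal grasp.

δ = 9.39°, valid

α = atan 0.3 = 16.70°;  2α = 33.40°
edge 2: e_2 = (-2.32, -1.64);  n_2 = (-0.5772, +0.8166)
edge 5: e_5 = (+4.62, +2.24);  n_5 = (+0.4363, -0.8998)
∠(n_2, n_5) = 170.61°
δ = |180° − 170.61°| = 9.39°
9.39° ≤ 2α = 33.40°  →  valid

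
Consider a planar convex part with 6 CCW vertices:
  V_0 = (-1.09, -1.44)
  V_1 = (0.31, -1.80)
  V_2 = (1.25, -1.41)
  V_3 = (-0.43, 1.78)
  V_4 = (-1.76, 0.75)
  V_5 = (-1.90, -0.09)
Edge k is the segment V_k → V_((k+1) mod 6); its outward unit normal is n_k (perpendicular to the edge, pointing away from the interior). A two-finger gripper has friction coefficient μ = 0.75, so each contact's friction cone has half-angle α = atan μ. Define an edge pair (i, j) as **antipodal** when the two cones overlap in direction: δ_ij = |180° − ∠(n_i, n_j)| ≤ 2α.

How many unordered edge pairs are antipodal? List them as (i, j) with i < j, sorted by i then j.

α = atan 0.75 = 36.87°;  2α = 73.74°
n_0 = (-0.2490, -0.9685)
n_1 = (+0.3832, -0.9237)
n_2 = (+0.8848, +0.4660)
n_3 = (-0.6123, +0.7906)
n_4 = (-0.9864, +0.1644)
n_5 = (-0.8575, -0.5145)
  (0,1): δ = 143.05°  ·
  (0,2): δ = 47.81°  ✓
  (0,3): δ = 52.18°  ✓
  (0,4): δ = 94.96°  ·
  (0,5): δ = 135.38°  ·
  (1,2): δ = 84.76°  ·
  (1,3): δ = 15.22°  ✓
  (1,4): δ = 58.00°  ✓
  (1,5): δ = 98.43°  ·
  (2,3): δ = 80.02°  ·
  (2,4): δ = 37.24°  ✓
  (2,5): δ = 3.19°  ✓
  (3,4): δ = 137.22°  ·
  (3,5): δ = 96.79°  ·
  (4,5): δ = 139.57°  ·
antipodal pairs: 6

count = 6; pairs: (0,2), (0,3), (1,3), (1,4), (2,4), (2,5)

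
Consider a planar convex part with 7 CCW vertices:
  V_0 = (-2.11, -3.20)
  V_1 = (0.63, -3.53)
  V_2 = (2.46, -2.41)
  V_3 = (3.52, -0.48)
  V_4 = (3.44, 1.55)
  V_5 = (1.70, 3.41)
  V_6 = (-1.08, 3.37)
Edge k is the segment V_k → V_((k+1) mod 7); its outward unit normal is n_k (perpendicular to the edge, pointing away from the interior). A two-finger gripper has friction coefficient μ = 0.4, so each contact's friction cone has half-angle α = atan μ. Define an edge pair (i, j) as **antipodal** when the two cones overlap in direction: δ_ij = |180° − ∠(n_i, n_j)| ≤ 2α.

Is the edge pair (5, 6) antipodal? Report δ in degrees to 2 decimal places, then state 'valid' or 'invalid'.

δ = 99.73°, invalid

α = atan 0.4 = 21.80°;  2α = 43.60°
edge 5: e_5 = (-2.78, -0.04);  n_5 = (-0.0144, +0.9999)
edge 6: e_6 = (-1.03, -6.57);  n_6 = (-0.9879, +0.1549)
∠(n_5, n_6) = 80.27°
δ = |180° − 80.27°| = 99.73°
99.73° > 2α = 43.60°  →  invalid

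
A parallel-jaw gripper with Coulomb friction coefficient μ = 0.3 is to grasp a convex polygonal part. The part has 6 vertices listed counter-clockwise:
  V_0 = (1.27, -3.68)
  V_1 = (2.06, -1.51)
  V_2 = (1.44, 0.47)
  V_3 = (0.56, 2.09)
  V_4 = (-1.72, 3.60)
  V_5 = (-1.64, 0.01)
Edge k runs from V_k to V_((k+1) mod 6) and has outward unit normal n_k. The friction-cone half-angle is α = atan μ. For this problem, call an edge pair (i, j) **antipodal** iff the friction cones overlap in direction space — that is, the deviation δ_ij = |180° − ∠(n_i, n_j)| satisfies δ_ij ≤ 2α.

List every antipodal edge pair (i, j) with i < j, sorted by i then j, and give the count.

α = atan 0.3 = 16.70°;  2α = 33.40°
n_0 = (+0.9397, -0.3421)
n_1 = (+0.9543, +0.2988)
n_2 = (+0.8787, +0.4773)
n_3 = (+0.5522, +0.8337)
n_4 = (-0.9998, -0.0223)
n_5 = (-0.7852, -0.6192)
  (0,1): δ = 142.61°  ·
  (0,2): δ = 131.48°  ·
  (0,3): δ = 103.51°  ·
  (0,4): δ = 21.28°  ✓
  (0,5): δ = 58.26°  ·
  (1,2): δ = 168.88°  ·
  (1,3): δ = 140.90°  ·
  (1,4): δ = 16.11°  ✓
  (1,5): δ = 20.87°  ✓
  (2,3): δ = 152.03°  ·
  (2,4): δ = 27.23°  ✓
  (2,5): δ = 9.75°  ✓
  (3,4): δ = 55.21°  ·
  (3,5): δ = 18.22°  ✓
  (4,5): δ = 143.02°  ·
antipodal pairs: 6

count = 6; pairs: (0,4), (1,4), (1,5), (2,4), (2,5), (3,5)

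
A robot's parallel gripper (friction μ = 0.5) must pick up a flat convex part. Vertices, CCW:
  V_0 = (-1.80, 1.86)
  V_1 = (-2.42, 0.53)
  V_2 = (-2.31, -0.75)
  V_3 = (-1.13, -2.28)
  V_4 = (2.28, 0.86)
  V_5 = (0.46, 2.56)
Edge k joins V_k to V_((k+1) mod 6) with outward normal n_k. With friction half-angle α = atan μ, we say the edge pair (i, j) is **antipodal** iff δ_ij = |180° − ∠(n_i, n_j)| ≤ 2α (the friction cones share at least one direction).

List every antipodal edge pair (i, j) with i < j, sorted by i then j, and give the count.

α = atan 0.5 = 26.57°;  2α = 53.13°
n_0 = (-0.9064, +0.4225)
n_1 = (-0.9963, -0.0856)
n_2 = (-0.7919, -0.6107)
n_3 = (+0.6774, -0.7356)
n_4 = (+0.6826, +0.7308)
n_5 = (-0.2959, +0.9552)
  (0,1): δ = 150.09°  ·
  (0,2): δ = 117.37°  ·
  (0,3): δ = 22.37°  ✓
  (0,4): δ = 71.95°  ·
  (0,5): δ = 132.20°  ·
  (1,2): δ = 147.27°  ·
  (1,3): δ = 52.27°  ✓
  (1,4): δ = 42.04°  ✓
  (1,5): δ = 102.30°  ·
  (2,3): δ = 85.00°  ·
  (2,4): δ = 9.31°  ✓
  (2,5): δ = 69.57°  ·
  (3,4): δ = 85.69°  ·
  (3,5): δ = 25.43°  ✓
  (4,5): δ = 119.74°  ·
antipodal pairs: 5

count = 5; pairs: (0,3), (1,3), (1,4), (2,4), (3,5)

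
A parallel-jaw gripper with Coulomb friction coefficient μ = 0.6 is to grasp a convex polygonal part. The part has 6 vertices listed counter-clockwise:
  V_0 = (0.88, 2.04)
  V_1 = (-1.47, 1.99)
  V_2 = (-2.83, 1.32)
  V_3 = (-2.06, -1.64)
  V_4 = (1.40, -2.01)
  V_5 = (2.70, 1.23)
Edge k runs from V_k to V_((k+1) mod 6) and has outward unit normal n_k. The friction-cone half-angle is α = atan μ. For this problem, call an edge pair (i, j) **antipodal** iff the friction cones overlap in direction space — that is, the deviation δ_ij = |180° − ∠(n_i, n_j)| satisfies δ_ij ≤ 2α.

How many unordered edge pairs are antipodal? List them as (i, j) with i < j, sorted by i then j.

count = 6; pairs: (0,3), (1,3), (1,4), (2,4), (2,5), (3,5)

α = atan 0.6 = 30.96°;  2α = 61.93°
n_0 = (-0.0213, +0.9998)
n_1 = (-0.4419, +0.8971)
n_2 = (-0.9678, -0.2518)
n_3 = (-0.1063, -0.9943)
n_4 = (+0.9281, -0.3724)
n_5 = (+0.4066, +0.9136)
  (0,1): δ = 154.99°  ·
  (0,2): δ = 76.64°  ·
  (0,3): δ = 7.32°  ✓
  (0,4): δ = 66.92°  ·
  (0,5): δ = 154.79°  ·
  (1,2): δ = 101.65°  ·
  (1,3): δ = 32.33°  ✓
  (1,4): δ = 41.91°  ✓
  (1,5): δ = 129.78°  ·
  (2,3): δ = 110.69°  ·
  (2,4): δ = 36.44°  ✓
  (2,5): δ = 51.43°  ✓
  (3,4): δ = 105.76°  ·
  (3,5): δ = 17.89°  ✓
  (4,5): δ = 92.13°  ·
antipodal pairs: 6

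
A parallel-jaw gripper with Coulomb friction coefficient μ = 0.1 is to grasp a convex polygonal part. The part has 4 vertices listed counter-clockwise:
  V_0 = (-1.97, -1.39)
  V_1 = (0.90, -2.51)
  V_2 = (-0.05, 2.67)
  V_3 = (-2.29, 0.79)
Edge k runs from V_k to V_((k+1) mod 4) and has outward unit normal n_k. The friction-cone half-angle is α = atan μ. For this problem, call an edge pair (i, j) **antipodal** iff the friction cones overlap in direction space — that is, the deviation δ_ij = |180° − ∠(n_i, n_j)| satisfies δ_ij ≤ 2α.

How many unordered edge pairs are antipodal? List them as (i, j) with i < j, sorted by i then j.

α = atan 0.1 = 5.71°;  2α = 11.42°
n_0 = (-0.3635, -0.9316)
n_1 = (+0.9836, +0.1804)
n_2 = (-0.6429, +0.7660)
n_3 = (-0.9894, -0.1452)
  (0,1): δ = 58.29°  ·
  (0,2): δ = 61.32°  ·
  (0,3): δ = 119.67°  ·
  (1,2): δ = 60.39°  ·
  (1,3): δ = 2.04°  ✓
  (2,3): δ = 121.66°  ·
antipodal pairs: 1

count = 1; pairs: (1,3)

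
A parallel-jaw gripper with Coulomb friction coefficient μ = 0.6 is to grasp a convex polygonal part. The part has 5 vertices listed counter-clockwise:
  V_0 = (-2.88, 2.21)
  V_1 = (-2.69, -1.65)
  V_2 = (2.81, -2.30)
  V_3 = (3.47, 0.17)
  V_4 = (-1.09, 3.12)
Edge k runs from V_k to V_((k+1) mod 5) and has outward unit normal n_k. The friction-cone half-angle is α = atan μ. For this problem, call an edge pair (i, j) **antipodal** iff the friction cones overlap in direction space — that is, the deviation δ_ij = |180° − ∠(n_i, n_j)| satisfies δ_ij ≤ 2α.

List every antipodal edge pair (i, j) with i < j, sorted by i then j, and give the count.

count = 5; pairs: (0,2), (0,3), (1,3), (1,4), (2,4)

α = atan 0.6 = 30.96°;  2α = 61.93°
n_0 = (-0.9988, -0.0492)
n_1 = (-0.1174, -0.9931)
n_2 = (+0.9661, -0.2581)
n_3 = (+0.5432, +0.8396)
n_4 = (-0.4532, +0.8914)
  (0,1): δ = 99.56°  ·
  (0,2): δ = 17.78°  ✓
  (0,3): δ = 54.28°  ✓
  (0,4): δ = 114.13°  ·
  (1,2): δ = 98.22°  ·
  (1,3): δ = 26.16°  ✓
  (1,4): δ = 33.69°  ✓
  (2,3): δ = 107.94°  ·
  (2,4): δ = 48.09°  ✓
  (3,4): δ = 120.15°  ·
antipodal pairs: 5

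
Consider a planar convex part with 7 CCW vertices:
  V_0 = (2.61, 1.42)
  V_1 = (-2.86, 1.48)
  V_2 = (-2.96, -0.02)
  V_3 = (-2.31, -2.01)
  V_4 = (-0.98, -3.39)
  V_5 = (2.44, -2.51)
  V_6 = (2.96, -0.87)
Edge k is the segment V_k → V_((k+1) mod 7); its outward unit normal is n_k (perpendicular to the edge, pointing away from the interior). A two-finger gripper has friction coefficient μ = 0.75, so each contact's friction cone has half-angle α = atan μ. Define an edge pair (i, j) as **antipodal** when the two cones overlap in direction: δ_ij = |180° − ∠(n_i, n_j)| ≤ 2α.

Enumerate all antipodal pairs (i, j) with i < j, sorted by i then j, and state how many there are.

count = 11; pairs: (0,2), (0,3), (0,4), (0,5), (1,4), (1,5), (1,6), (2,5), (2,6), (3,5), (3,6)

α = atan 0.75 = 36.87°;  2α = 73.74°
n_0 = (+0.0110, +0.9999)
n_1 = (-0.9978, +0.0665)
n_2 = (-0.9506, -0.3105)
n_3 = (-0.7200, -0.6939)
n_4 = (+0.2492, -0.9685)
n_5 = (+0.9532, -0.3022)
n_6 = (+0.9885, +0.1511)
  (0,1): δ = 93.19°  ·
  (0,2): δ = 71.28°  ✓
  (0,3): δ = 45.43°  ✓
  (0,4): δ = 15.06°  ✓
  (0,5): δ = 73.04°  ✓
  (0,6): δ = 99.32°  ·
  (1,2): δ = 158.10°  ·
  (1,3): δ = 132.24°  ·
  (1,4): δ = 71.76°  ✓
  (1,5): δ = 13.78°  ✓
  (1,6): δ = 12.50°  ✓
  (2,3): δ = 154.15°  ·
  (2,4): δ = 93.66°  ·
  (2,5): δ = 35.68°  ✓
  (2,6): δ = 9.40°  ✓
  (3,4): δ = 119.51°  ·
  (3,5): δ = 61.54°  ✓
  (3,6): δ = 35.25°  ✓
  (4,5): δ = 122.02°  ·
  (4,6): δ = 95.74°  ·
  (5,6): δ = 153.72°  ·
antipodal pairs: 11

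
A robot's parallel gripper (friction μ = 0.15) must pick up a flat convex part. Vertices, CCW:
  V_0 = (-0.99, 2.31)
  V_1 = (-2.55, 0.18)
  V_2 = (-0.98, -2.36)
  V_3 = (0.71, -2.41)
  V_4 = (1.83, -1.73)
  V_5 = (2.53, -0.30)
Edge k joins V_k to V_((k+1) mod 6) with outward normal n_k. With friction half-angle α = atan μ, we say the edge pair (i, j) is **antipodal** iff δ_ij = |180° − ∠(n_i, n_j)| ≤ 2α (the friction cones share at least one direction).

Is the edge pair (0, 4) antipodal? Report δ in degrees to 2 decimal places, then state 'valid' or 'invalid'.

δ = 10.14°, valid

α = atan 0.15 = 8.53°;  2α = 17.06°
edge 0: e_0 = (-1.56, -2.13);  n_0 = (-0.8068, +0.5909)
edge 4: e_4 = (+0.70, +1.43);  n_4 = (+0.8982, -0.4397)
∠(n_0, n_4) = 169.86°
δ = |180° − 169.86°| = 10.14°
10.14° ≤ 2α = 17.06°  →  valid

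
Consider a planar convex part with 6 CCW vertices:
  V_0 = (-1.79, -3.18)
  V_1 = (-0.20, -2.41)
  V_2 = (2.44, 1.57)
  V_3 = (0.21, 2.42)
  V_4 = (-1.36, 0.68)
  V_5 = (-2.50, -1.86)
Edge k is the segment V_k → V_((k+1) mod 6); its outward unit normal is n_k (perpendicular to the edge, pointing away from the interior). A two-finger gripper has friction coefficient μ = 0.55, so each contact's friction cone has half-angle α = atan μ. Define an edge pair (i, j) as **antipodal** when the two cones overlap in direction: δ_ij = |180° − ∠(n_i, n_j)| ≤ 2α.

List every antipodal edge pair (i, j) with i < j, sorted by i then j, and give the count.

count = 6; pairs: (0,2), (0,3), (0,4), (1,3), (1,4), (2,5)

α = atan 0.55 = 28.81°;  2α = 57.62°
n_0 = (+0.4359, -0.9000)
n_1 = (+0.8333, -0.5528)
n_2 = (+0.3562, +0.9344)
n_3 = (-0.7424, +0.6699)
n_4 = (-0.9123, +0.4095)
n_5 = (-0.8807, -0.4737)
  (0,1): δ = 149.40°  ·
  (0,2): δ = 46.70°  ✓
  (0,3): δ = 22.10°  ✓
  (0,4): δ = 39.99°  ✓
  (0,5): δ = 92.44°  ·
  (1,2): δ = 77.31°  ·
  (1,3): δ = 8.50°  ✓
  (1,4): δ = 9.39°  ✓
  (1,5): δ = 61.83°  ·
  (2,3): δ = 111.19°  ·
  (2,4): δ = 93.31°  ·
  (2,5): δ = 40.86°  ✓
  (3,4): δ = 162.11°  ·
  (3,5): δ = 109.67°  ·
  (4,5): δ = 127.55°  ·
antipodal pairs: 6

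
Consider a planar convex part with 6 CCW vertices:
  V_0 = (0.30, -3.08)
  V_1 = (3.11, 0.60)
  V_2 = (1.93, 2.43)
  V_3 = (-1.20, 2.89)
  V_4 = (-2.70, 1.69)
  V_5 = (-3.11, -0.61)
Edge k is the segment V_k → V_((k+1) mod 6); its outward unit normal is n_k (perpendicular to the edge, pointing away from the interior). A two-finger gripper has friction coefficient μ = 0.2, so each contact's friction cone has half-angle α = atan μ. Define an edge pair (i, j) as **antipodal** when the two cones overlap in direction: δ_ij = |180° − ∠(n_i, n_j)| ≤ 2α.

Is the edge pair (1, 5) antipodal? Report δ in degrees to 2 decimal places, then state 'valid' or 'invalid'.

α = atan 0.2 = 11.31°;  2α = 22.62°
edge 1: e_1 = (-1.18, +1.83);  n_1 = (+0.8404, +0.5419)
edge 5: e_5 = (+3.41, -2.47);  n_5 = (-0.5866, -0.8099)
∠(n_1, n_5) = 158.73°
δ = |180° − 158.73°| = 21.27°
21.27° ≤ 2α = 22.62°  →  valid

δ = 21.27°, valid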